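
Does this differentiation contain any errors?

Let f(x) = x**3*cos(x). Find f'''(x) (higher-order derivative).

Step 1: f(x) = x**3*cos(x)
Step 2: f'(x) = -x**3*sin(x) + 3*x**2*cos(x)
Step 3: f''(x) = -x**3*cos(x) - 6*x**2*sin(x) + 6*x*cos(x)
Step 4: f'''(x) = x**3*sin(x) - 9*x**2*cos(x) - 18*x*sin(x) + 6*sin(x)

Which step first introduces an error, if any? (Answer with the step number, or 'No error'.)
Step 4

Step 4 is incorrect due to a wrong trig function.
The step shows: x**3*sin(x) - 9*x**2*cos(x) - 18*x*sin(x) + 6*sin(x)
The correct value should be: x**3*sin(x) - 9*x**2*cos(x) - 18*x*sin(x) + 6*cos(x)

Explanation: cos(x) was incorrectly written as sin(x): the term 6*cos(x) was incorrectly written as 6*sin(x)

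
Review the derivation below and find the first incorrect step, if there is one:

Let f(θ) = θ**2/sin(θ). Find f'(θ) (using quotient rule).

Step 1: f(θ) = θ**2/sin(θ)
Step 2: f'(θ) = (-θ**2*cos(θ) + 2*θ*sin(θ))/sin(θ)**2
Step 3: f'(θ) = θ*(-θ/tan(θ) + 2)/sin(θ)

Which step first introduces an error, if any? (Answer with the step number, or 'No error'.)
No error

All steps in this derivation are correct.
The final answer f'(θ) = θ*(-θ/tan(θ) + 2)/sin(θ) is valid.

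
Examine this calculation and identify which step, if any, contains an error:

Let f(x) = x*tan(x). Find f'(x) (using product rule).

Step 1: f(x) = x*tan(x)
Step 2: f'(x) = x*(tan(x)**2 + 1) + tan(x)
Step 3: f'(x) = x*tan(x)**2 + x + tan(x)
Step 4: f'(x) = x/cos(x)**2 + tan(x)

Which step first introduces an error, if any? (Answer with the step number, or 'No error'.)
No error

All steps in this derivation are correct.
The final answer f'(x) = x/cos(x)**2 + tan(x) is valid.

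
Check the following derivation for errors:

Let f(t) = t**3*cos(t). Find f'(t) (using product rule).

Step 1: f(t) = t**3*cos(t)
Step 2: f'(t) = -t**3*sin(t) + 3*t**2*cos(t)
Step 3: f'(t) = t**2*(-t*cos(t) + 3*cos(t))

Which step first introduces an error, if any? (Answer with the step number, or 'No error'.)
Step 3

Step 3 is incorrect due to a wrong trig function.
The step shows: t**2*(-t*cos(t) + 3*cos(t))
The correct value should be: t**2*(-t*sin(t) + 3*cos(t))

Explanation: sin(t) was incorrectly written as cos(t): the term t**2*(-t*sin(t) + 3*cos(t)) was incorrectly written as t**2*(-t*cos(t) + 3*cos(t))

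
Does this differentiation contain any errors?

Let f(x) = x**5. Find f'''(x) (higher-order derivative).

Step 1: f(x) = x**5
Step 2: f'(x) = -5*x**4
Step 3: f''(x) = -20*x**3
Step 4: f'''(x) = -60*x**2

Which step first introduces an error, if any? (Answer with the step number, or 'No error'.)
Step 2

Step 2 is incorrect due to a sign flip.
The step shows: -5*x**4
The correct value should be: 5*x**4

Explanation: The sign of the whole expression was flipped: the term 5*x**4 was incorrectly written as -5*x**4
The later steps are derived from this incorrect expression, so the error originates in Step 2.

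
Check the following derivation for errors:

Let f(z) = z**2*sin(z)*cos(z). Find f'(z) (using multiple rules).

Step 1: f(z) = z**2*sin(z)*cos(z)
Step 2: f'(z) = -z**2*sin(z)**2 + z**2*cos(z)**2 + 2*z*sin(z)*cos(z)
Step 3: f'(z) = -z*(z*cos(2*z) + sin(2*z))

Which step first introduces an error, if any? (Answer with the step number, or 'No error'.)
Step 3

Step 3 is incorrect due to a sign flip.
The step shows: -z*(z*cos(2*z) + sin(2*z))
The correct value should be: z*(z*cos(2*z) + sin(2*z))

Explanation: The sign of the whole expression was flipped: the term z*(z*cos(2*z) + sin(2*z)) was incorrectly written as -z*(z*cos(2*z) + sin(2*z))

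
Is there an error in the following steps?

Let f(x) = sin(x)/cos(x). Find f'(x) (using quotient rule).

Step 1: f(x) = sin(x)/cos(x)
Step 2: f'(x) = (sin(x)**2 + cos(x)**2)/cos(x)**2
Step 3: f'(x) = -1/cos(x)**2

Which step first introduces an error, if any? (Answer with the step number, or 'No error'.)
Step 3

Step 3 is incorrect due to a sign flip.
The step shows: -1/cos(x)**2
The correct value should be: cos(x)**(-2)

Explanation: The sign of the whole expression was flipped: the term cos(x)**(-2) was incorrectly written as -1/cos(x)**2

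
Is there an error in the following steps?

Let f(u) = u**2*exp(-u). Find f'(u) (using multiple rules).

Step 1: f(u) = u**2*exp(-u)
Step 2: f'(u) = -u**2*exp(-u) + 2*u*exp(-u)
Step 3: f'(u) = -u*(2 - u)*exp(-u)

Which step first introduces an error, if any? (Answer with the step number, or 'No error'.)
Step 3

Step 3 is incorrect due to a sign flip.
The step shows: -u*(2 - u)*exp(-u)
The correct value should be: u*(2 - u)*exp(-u)

Explanation: The sign of the whole expression was flipped: the term u*(2 - u)*exp(-u) was incorrectly written as -u*(2 - u)*exp(-u)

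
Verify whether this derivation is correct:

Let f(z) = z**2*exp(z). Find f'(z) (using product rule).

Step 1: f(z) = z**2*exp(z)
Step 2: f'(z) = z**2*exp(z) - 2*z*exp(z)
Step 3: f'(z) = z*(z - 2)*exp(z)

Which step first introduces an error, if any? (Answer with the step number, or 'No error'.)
Step 2

Step 2 is incorrect due to a sign flip.
The step shows: z**2*exp(z) - 2*z*exp(z)
The correct value should be: z**2*exp(z) + 2*z*exp(z)

Explanation: The sign of one term was flipped: the term 2*z*exp(z) was incorrectly written as -2*z*exp(z)
The later steps are derived from this incorrect expression, so the error originates in Step 2.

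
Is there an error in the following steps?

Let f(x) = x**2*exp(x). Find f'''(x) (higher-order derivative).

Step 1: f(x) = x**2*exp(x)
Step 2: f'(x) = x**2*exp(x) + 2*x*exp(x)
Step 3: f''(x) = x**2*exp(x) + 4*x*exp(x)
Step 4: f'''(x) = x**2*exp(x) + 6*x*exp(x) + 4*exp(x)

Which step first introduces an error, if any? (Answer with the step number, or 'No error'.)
Step 3

Step 3 is incorrect due to a dropped term.
The step shows: x**2*exp(x) + 4*x*exp(x)
The correct value should be: x**2*exp(x) + 4*x*exp(x) + 2*exp(x)

Explanation: A term was dropped: the term 2*exp(x) was incorrectly omitted
The later steps are derived from this incorrect expression, so the error originates in Step 3.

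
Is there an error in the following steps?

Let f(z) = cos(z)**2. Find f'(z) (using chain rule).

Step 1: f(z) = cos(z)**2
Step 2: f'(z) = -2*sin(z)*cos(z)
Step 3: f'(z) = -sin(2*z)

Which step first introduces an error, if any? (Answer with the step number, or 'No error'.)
No error

All steps in this derivation are correct.
The final answer f'(z) = -sin(2*z) is valid.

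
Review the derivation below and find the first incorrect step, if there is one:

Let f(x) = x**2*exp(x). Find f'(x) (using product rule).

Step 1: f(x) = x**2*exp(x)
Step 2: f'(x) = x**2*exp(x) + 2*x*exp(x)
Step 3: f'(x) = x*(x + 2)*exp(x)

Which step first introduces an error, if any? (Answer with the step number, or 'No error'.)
No error

All steps in this derivation are correct.
The final answer f'(x) = x*(x + 2)*exp(x) is valid.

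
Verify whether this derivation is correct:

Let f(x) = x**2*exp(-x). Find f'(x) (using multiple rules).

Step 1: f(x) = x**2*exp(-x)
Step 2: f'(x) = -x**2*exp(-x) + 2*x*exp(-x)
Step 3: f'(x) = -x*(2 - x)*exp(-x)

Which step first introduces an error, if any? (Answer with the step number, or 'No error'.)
Step 3

Step 3 is incorrect due to a sign flip.
The step shows: -x*(2 - x)*exp(-x)
The correct value should be: x*(2 - x)*exp(-x)

Explanation: The sign of the whole expression was flipped: the term x*(2 - x)*exp(-x) was incorrectly written as -x*(2 - x)*exp(-x)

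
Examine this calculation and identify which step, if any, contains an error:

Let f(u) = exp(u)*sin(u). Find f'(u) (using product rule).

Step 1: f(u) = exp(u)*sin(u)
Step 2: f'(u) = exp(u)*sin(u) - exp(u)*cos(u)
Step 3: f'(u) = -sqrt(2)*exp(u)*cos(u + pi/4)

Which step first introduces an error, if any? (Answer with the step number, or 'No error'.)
Step 2

Step 2 is incorrect due to a sign flip.
The step shows: exp(u)*sin(u) - exp(u)*cos(u)
The correct value should be: exp(u)*sin(u) + exp(u)*cos(u)

Explanation: The sign of one term was flipped: the term exp(u)*cos(u) was incorrectly written as -exp(u)*cos(u)
The later steps are derived from this incorrect expression, so the error originates in Step 2.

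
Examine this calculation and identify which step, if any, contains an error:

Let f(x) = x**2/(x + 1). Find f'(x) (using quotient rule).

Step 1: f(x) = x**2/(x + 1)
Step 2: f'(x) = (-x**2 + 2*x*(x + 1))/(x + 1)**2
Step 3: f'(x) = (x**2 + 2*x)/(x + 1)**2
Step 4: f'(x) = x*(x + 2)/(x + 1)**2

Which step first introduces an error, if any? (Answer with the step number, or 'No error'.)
No error

All steps in this derivation are correct.
The final answer f'(x) = x*(x + 2)/(x + 1)**2 is valid.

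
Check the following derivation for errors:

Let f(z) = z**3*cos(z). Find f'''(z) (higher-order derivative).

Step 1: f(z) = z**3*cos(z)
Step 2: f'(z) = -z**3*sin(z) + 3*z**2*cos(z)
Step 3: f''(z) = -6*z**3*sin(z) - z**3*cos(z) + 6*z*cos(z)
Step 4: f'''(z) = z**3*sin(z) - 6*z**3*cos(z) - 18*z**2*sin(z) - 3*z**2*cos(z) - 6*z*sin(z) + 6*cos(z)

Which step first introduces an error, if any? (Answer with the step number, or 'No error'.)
Step 3

Step 3 is incorrect due to a wrong exponent.
The step shows: -6*z**3*sin(z) - z**3*cos(z) + 6*z*cos(z)
The correct value should be: -z**3*cos(z) - 6*z**2*sin(z) + 6*z*cos(z)

Explanation: The exponent 2 on z was incorrectly written as 3: the term -6*z**2*sin(z) was incorrectly written as -6*z**3*sin(z)
The later steps are derived from this incorrect expression, so the error originates in Step 3.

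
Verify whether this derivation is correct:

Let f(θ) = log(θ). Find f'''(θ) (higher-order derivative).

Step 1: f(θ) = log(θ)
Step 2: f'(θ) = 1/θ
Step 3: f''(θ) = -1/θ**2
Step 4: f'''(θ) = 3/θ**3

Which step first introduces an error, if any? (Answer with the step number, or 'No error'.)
Step 4

Step 4 is incorrect due to a wrong coefficient.
The step shows: 3/θ**3
The correct value should be: 2/θ**3

Explanation: The coefficient 2 was incorrectly written as 3: the term 2/θ**3 was incorrectly written as 3/θ**3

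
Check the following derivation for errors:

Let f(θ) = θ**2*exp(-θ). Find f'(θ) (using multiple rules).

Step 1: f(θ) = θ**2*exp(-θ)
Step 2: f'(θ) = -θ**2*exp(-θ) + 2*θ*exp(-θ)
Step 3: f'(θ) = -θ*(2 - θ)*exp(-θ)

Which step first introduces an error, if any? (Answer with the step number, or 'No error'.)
Step 3

Step 3 is incorrect due to a sign flip.
The step shows: -θ*(2 - θ)*exp(-θ)
The correct value should be: θ*(2 - θ)*exp(-θ)

Explanation: The sign of the whole expression was flipped: the term θ*(2 - θ)*exp(-θ) was incorrectly written as -θ*(2 - θ)*exp(-θ)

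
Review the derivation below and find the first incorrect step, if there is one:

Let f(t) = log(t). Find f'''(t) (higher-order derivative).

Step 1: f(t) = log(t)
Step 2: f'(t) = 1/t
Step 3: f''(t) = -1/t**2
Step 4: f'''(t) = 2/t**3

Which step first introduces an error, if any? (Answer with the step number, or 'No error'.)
No error

All steps in this derivation are correct.
The final answer f'''(t) = 2/t**3 is valid.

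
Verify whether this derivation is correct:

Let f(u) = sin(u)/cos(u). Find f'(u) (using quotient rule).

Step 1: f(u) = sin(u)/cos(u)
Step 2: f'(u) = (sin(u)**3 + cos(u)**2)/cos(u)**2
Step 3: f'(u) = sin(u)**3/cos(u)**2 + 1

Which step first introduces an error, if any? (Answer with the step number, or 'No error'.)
Step 2

Step 2 is incorrect due to a wrong exponent.
The step shows: (sin(u)**3 + cos(u)**2)/cos(u)**2
The correct value should be: (sin(u)**2 + cos(u)**2)/cos(u)**2

Explanation: The exponent 2 on sin(u) was incorrectly written as 3: the term (sin(u)**2 + cos(u)**2)/cos(u)**2 was incorrectly written as (sin(u)**3 + cos(u)**2)/cos(u)**2
The later steps are derived from this incorrect expression, so the error originates in Step 2.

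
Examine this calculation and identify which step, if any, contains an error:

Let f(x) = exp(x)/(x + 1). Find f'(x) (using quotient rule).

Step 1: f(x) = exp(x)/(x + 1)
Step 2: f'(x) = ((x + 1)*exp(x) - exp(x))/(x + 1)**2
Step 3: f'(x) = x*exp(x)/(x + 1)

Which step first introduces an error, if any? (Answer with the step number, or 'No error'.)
Step 3

Step 3 is incorrect due to a wrong exponent.
The step shows: x*exp(x)/(x + 1)
The correct value should be: x*exp(x)/(x + 1)**2

Explanation: The exponent -2 on x + 1 was incorrectly written as -1: the term x*exp(x)/(x + 1)**2 was incorrectly written as x*exp(x)/(x + 1)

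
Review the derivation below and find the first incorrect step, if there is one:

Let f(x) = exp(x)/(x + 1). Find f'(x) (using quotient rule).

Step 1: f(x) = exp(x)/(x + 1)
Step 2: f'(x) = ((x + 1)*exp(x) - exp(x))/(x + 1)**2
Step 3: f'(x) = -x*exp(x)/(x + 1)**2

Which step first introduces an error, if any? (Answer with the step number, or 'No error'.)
Step 3

Step 3 is incorrect due to a sign flip.
The step shows: -x*exp(x)/(x + 1)**2
The correct value should be: x*exp(x)/(x + 1)**2

Explanation: The sign of the whole expression was flipped: the term x*exp(x)/(x + 1)**2 was incorrectly written as -x*exp(x)/(x + 1)**2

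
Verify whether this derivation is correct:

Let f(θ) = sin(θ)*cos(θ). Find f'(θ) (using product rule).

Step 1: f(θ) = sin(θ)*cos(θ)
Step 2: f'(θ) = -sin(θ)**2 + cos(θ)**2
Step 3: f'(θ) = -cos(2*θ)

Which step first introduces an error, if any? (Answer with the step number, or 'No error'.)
Step 3

Step 3 is incorrect due to a sign flip.
The step shows: -cos(2*θ)
The correct value should be: cos(2*θ)

Explanation: The sign of the whole expression was flipped: the term cos(2*θ) was incorrectly written as -cos(2*θ)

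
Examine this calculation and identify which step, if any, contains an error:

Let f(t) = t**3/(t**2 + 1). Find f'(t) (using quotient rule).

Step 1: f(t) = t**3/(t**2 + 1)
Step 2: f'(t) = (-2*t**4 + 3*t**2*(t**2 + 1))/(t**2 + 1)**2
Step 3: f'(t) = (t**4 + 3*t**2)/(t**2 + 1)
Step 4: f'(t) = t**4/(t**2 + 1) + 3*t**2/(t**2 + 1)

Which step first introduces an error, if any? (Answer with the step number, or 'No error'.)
Step 3

Step 3 is incorrect due to a wrong exponent.
The step shows: (t**4 + 3*t**2)/(t**2 + 1)
The correct value should be: (t**4 + 3*t**2)/(t**2 + 1)**2

Explanation: The exponent -2 on t**2 + 1 was incorrectly written as -1: the term (t**4 + 3*t**2)/(t**2 + 1)**2 was incorrectly written as (t**4 + 3*t**2)/(t**2 + 1)
The later steps are derived from this incorrect expression, so the error originates in Step 3.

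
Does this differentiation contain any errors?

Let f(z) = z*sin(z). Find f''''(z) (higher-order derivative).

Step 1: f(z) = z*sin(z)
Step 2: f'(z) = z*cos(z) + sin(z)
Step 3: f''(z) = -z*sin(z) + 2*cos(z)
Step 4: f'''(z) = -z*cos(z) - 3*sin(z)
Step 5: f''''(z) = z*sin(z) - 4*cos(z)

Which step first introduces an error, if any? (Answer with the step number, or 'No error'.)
No error

All steps in this derivation are correct.
The final answer f''''(z) = z*sin(z) - 4*cos(z) is valid.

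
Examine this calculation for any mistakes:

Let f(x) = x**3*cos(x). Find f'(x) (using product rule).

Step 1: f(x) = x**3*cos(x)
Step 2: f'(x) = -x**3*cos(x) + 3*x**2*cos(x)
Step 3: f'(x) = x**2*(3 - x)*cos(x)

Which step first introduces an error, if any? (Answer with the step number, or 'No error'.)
Step 2

Step 2 is incorrect due to a wrong trig function.
The step shows: -x**3*cos(x) + 3*x**2*cos(x)
The correct value should be: -x**3*sin(x) + 3*x**2*cos(x)

Explanation: sin(x) was incorrectly written as cos(x): the term -x**3*sin(x) was incorrectly written as -x**3*cos(x)
The later steps are derived from this incorrect expression, so the error originates in Step 2.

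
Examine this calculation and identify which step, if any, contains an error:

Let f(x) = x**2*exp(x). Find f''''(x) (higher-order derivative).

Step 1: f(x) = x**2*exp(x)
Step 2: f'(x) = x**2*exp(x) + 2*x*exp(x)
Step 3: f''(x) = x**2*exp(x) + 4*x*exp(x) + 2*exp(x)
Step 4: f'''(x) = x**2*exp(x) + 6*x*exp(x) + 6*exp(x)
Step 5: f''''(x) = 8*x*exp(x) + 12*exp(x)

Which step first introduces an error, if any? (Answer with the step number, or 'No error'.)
Step 5

Step 5 is incorrect due to a dropped term.
The step shows: 8*x*exp(x) + 12*exp(x)
The correct value should be: x**2*exp(x) + 8*x*exp(x) + 12*exp(x)

Explanation: A term was dropped: the term x**2*exp(x) was incorrectly omitted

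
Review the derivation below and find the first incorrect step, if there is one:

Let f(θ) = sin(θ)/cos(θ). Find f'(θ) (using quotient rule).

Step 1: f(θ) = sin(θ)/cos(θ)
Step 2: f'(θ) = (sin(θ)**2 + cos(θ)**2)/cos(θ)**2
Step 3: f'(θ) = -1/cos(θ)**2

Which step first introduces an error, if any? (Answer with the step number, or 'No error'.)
Step 3

Step 3 is incorrect due to a sign flip.
The step shows: -1/cos(θ)**2
The correct value should be: cos(θ)**(-2)

Explanation: The sign of the whole expression was flipped: the term cos(θ)**(-2) was incorrectly written as -1/cos(θ)**2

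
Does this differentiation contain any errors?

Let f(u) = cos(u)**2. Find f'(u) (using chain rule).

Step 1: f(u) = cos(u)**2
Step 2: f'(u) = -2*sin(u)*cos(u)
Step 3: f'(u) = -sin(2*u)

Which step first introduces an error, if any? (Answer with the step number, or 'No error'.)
No error

All steps in this derivation are correct.
The final answer f'(u) = -sin(2*u) is valid.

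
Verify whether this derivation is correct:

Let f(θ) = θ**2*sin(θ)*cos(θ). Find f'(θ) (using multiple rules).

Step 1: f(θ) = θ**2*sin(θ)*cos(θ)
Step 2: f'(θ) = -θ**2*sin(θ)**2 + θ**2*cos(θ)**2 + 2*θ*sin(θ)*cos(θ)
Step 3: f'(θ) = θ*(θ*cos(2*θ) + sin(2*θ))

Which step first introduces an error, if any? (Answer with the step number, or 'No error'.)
No error

All steps in this derivation are correct.
The final answer f'(θ) = θ*(θ*cos(2*θ) + sin(2*θ)) is valid.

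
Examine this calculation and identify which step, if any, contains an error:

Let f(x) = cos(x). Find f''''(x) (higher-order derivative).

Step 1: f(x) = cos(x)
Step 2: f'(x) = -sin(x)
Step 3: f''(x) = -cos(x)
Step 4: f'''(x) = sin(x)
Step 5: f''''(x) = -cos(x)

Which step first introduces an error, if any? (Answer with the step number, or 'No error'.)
Step 5

Step 5 is incorrect due to a sign flip.
The step shows: -cos(x)
The correct value should be: cos(x)

Explanation: The sign of the whole expression was flipped: the term cos(x) was incorrectly written as -cos(x)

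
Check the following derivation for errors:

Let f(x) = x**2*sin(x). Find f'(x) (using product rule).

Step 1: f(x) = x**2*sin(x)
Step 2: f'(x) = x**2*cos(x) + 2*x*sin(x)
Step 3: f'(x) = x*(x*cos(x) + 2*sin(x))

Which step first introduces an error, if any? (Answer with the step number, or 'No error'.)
No error

All steps in this derivation are correct.
The final answer f'(x) = x*(x*cos(x) + 2*sin(x)) is valid.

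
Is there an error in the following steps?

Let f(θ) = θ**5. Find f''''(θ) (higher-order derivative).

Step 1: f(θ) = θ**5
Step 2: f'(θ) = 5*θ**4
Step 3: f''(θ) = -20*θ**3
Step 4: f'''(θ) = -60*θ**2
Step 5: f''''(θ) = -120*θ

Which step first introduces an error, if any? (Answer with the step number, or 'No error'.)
Step 3

Step 3 is incorrect due to a sign flip.
The step shows: -20*θ**3
The correct value should be: 20*θ**3

Explanation: The sign of the whole expression was flipped: the term 20*θ**3 was incorrectly written as -20*θ**3
The later steps are derived from this incorrect expression, so the error originates in Step 3.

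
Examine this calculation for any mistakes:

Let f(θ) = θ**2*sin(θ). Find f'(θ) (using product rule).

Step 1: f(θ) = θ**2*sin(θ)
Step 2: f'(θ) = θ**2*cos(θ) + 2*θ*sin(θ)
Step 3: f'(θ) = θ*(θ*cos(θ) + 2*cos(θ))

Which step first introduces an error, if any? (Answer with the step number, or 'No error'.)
Step 3

Step 3 is incorrect due to a wrong trig function.
The step shows: θ*(θ*cos(θ) + 2*cos(θ))
The correct value should be: θ*(θ*cos(θ) + 2*sin(θ))

Explanation: sin(θ) was incorrectly written as cos(θ): the term θ*(θ*cos(θ) + 2*sin(θ)) was incorrectly written as θ*(θ*cos(θ) + 2*cos(θ))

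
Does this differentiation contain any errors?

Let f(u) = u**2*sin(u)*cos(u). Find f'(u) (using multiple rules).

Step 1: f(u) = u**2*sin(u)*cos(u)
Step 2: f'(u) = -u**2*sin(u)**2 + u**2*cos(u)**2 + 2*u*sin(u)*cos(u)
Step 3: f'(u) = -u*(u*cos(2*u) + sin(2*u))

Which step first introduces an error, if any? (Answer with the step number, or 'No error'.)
Step 3

Step 3 is incorrect due to a sign flip.
The step shows: -u*(u*cos(2*u) + sin(2*u))
The correct value should be: u*(u*cos(2*u) + sin(2*u))

Explanation: The sign of the whole expression was flipped: the term u*(u*cos(2*u) + sin(2*u)) was incorrectly written as -u*(u*cos(2*u) + sin(2*u))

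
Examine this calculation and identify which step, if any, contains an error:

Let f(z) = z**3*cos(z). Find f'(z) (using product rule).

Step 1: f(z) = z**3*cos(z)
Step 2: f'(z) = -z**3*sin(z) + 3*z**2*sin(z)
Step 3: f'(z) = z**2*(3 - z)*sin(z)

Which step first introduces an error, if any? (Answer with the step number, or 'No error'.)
Step 2

Step 2 is incorrect due to a wrong trig function.
The step shows: -z**3*sin(z) + 3*z**2*sin(z)
The correct value should be: -z**3*sin(z) + 3*z**2*cos(z)

Explanation: cos(z) was incorrectly written as sin(z): the term 3*z**2*cos(z) was incorrectly written as 3*z**2*sin(z)
The later steps are derived from this incorrect expression, so the error originates in Step 2.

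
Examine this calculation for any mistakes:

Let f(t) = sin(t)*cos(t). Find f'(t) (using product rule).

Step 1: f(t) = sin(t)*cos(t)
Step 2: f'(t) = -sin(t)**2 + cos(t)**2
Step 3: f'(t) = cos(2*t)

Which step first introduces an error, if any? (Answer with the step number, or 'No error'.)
No error

All steps in this derivation are correct.
The final answer f'(t) = cos(2*t) is valid.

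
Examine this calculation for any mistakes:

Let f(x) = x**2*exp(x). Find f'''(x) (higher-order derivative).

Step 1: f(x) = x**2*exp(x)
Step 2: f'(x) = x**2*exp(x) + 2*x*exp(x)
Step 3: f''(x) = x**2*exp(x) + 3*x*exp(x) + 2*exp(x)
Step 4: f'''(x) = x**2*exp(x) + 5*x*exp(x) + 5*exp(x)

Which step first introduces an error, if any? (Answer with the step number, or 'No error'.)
Step 3

Step 3 is incorrect due to a wrong coefficient.
The step shows: x**2*exp(x) + 3*x*exp(x) + 2*exp(x)
The correct value should be: x**2*exp(x) + 4*x*exp(x) + 2*exp(x)

Explanation: The coefficient 4 was incorrectly written as 3: the term 4*x*exp(x) was incorrectly written as 3*x*exp(x)
The later steps are derived from this incorrect expression, so the error originates in Step 3.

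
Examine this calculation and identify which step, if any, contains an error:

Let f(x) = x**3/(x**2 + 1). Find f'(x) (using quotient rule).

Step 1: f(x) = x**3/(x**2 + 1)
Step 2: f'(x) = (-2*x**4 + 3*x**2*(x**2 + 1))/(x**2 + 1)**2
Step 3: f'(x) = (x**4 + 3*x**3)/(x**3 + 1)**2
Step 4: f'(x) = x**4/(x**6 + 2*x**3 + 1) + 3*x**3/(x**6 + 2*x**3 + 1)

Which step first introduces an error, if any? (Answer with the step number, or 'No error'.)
Step 3

Step 3 is incorrect due to a wrong exponent.
The step shows: (x**4 + 3*x**3)/(x**3 + 1)**2
The correct value should be: (x**4 + 3*x**2)/(x**2 + 1)**2

Explanation: The exponent 2 on x was incorrectly written as 3: the term (x**4 + 3*x**2)/(x**2 + 1)**2 was incorrectly written as (x**4 + 3*x**3)/(x**3 + 1)**2
The later steps are derived from this incorrect expression, so the error originates in Step 3.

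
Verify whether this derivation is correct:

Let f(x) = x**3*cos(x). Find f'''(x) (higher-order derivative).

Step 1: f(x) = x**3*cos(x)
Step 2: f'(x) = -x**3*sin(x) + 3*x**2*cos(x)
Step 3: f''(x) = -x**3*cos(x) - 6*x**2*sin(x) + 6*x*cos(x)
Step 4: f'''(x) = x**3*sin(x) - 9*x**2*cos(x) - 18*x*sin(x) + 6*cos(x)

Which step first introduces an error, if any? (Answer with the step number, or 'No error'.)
No error

All steps in this derivation are correct.
The final answer f'''(x) = x**3*sin(x) - 9*x**2*cos(x) - 18*x*sin(x) + 6*cos(x) is valid.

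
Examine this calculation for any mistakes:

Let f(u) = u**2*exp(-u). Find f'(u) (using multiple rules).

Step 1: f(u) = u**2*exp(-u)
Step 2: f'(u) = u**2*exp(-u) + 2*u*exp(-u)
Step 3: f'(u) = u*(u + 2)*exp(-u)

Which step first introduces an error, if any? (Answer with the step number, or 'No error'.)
Step 2

Step 2 is incorrect due to a sign flip.
The step shows: u**2*exp(-u) + 2*u*exp(-u)
The correct value should be: -u**2*exp(-u) + 2*u*exp(-u)

Explanation: The sign of one term was flipped: the term -u**2*exp(-u) was incorrectly written as u**2*exp(-u)
The later steps are derived from this incorrect expression, so the error originates in Step 2.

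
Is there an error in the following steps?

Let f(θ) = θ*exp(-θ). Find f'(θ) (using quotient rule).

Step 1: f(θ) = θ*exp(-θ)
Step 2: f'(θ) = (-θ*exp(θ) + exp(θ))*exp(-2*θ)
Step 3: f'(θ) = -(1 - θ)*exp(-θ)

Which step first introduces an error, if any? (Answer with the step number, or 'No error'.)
Step 3

Step 3 is incorrect due to a sign flip.
The step shows: -(1 - θ)*exp(-θ)
The correct value should be: (1 - θ)*exp(-θ)

Explanation: The sign of the whole expression was flipped: the term (1 - θ)*exp(-θ) was incorrectly written as -(1 - θ)*exp(-θ)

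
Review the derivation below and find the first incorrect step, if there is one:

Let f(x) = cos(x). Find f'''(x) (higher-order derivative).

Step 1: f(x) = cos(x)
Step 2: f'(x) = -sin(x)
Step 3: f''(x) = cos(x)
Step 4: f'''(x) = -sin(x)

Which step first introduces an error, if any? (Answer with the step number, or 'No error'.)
Step 3

Step 3 is incorrect due to a sign flip.
The step shows: cos(x)
The correct value should be: -cos(x)

Explanation: The sign of the whole expression was flipped: the term -cos(x) was incorrectly written as cos(x)
The later steps are derived from this incorrect expression, so the error originates in Step 3.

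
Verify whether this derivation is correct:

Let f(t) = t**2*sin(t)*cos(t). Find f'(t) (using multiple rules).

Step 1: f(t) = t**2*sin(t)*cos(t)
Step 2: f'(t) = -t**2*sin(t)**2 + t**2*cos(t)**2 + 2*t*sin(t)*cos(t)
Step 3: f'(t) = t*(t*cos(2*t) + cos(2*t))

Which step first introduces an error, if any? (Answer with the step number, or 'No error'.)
Step 3

Step 3 is incorrect due to a wrong trig function.
The step shows: t*(t*cos(2*t) + cos(2*t))
The correct value should be: t*(t*cos(2*t) + sin(2*t))

Explanation: sin(2*t) was incorrectly written as cos(2*t): the term t*(t*cos(2*t) + sin(2*t)) was incorrectly written as t*(t*cos(2*t) + cos(2*t))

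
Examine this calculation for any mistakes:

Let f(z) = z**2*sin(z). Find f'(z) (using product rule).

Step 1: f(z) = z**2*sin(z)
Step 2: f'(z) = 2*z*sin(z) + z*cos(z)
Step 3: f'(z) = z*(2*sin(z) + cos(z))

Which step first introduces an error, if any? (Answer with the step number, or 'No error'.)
Step 2

Step 2 is incorrect due to a wrong exponent.
The step shows: 2*z*sin(z) + z*cos(z)
The correct value should be: z**2*cos(z) + 2*z*sin(z)

Explanation: The exponent 2 on z was incorrectly written as 1: the term z**2*cos(z) was incorrectly written as z*cos(z)
The later steps are derived from this incorrect expression, so the error originates in Step 2.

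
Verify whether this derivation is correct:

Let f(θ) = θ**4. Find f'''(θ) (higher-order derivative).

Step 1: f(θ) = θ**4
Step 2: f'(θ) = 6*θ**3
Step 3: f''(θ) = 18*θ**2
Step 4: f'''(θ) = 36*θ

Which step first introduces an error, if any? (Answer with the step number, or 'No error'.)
Step 2

Step 2 is incorrect due to a wrong coefficient.
The step shows: 6*θ**3
The correct value should be: 4*θ**3

Explanation: The coefficient 4 was incorrectly written as 6: the term 4*θ**3 was incorrectly written as 6*θ**3
The later steps are derived from this incorrect expression, so the error originates in Step 2.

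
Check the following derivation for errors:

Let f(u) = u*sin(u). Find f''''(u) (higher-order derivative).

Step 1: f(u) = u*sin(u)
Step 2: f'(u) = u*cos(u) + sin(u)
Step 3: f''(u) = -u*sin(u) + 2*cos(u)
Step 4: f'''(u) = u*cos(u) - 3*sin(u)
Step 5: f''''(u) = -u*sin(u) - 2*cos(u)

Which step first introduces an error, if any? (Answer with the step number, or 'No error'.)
Step 4

Step 4 is incorrect due to a sign flip.
The step shows: u*cos(u) - 3*sin(u)
The correct value should be: -u*cos(u) - 3*sin(u)

Explanation: The sign of one term was flipped: the term -u*cos(u) was incorrectly written as u*cos(u)
The later steps are derived from this incorrect expression, so the error originates in Step 4.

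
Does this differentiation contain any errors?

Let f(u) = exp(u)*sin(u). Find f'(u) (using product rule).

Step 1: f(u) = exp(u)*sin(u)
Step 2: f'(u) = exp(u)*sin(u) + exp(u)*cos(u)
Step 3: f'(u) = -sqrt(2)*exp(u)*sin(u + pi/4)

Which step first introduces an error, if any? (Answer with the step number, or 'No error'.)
Step 3

Step 3 is incorrect due to a sign flip.
The step shows: -sqrt(2)*exp(u)*sin(u + pi/4)
The correct value should be: sqrt(2)*exp(u)*sin(u + pi/4)

Explanation: The sign of the whole expression was flipped: the term sqrt(2)*exp(u)*sin(u + pi/4) was incorrectly written as -sqrt(2)*exp(u)*sin(u + pi/4)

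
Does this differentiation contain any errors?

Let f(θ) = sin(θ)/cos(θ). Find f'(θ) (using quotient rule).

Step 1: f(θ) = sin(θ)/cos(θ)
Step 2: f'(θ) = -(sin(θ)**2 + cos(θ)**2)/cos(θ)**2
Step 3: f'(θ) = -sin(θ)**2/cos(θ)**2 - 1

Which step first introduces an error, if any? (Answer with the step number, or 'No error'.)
Step 2

Step 2 is incorrect due to a sign flip.
The step shows: -(sin(θ)**2 + cos(θ)**2)/cos(θ)**2
The correct value should be: (sin(θ)**2 + cos(θ)**2)/cos(θ)**2

Explanation: The sign of the whole expression was flipped: the term (sin(θ)**2 + cos(θ)**2)/cos(θ)**2 was incorrectly written as -(sin(θ)**2 + cos(θ)**2)/cos(θ)**2
The later steps are derived from this incorrect expression, so the error originates in Step 2.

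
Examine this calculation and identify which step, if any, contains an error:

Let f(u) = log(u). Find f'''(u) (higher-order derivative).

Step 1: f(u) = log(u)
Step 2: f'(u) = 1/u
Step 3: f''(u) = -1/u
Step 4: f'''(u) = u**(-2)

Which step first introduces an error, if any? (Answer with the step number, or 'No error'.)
Step 3

Step 3 is incorrect due to a wrong exponent.
The step shows: -1/u
The correct value should be: -1/u**2

Explanation: The exponent -2 on u was incorrectly written as -1: the term -1/u**2 was incorrectly written as -1/u
The later steps are derived from this incorrect expression, so the error originates in Step 3.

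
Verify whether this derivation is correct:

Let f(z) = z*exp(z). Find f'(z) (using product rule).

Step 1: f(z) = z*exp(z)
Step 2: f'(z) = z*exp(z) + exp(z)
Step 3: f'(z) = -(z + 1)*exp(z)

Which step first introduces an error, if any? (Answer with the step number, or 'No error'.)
Step 3

Step 3 is incorrect due to a sign flip.
The step shows: -(z + 1)*exp(z)
The correct value should be: (z + 1)*exp(z)

Explanation: The sign of the whole expression was flipped: the term (z + 1)*exp(z) was incorrectly written as -(z + 1)*exp(z)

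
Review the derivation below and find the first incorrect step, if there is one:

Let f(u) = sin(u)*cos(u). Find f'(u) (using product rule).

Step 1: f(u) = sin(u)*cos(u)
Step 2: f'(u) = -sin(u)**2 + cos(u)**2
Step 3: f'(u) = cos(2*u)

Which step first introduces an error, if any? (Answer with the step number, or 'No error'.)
No error

All steps in this derivation are correct.
The final answer f'(u) = cos(2*u) is valid.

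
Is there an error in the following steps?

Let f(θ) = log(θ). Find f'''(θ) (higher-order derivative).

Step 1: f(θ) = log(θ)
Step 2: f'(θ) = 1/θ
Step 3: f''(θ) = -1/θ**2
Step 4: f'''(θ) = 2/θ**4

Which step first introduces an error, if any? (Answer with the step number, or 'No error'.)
Step 4

Step 4 is incorrect due to a wrong exponent.
The step shows: 2/θ**4
The correct value should be: 2/θ**3

Explanation: The exponent -3 on θ was incorrectly written as -4: the term 2/θ**3 was incorrectly written as 2/θ**4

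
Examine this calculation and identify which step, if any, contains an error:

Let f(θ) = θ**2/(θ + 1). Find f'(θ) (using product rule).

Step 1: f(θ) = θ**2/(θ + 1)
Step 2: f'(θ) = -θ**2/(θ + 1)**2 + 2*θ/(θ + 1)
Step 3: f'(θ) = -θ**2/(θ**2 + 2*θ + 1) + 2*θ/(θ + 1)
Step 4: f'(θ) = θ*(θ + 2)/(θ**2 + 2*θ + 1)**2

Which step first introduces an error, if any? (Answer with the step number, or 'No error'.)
Step 4

Step 4 is incorrect due to a wrong exponent.
The step shows: θ*(θ + 2)/(θ**2 + 2*θ + 1)**2
The correct value should be: θ*(θ + 2)/(θ**2 + 2*θ + 1)

Explanation: The exponent -1 on θ**2 + 2*θ + 1 was incorrectly written as -2: the term θ*(θ + 2)/(θ**2 + 2*θ + 1) was incorrectly written as θ*(θ + 2)/(θ**2 + 2*θ + 1)**2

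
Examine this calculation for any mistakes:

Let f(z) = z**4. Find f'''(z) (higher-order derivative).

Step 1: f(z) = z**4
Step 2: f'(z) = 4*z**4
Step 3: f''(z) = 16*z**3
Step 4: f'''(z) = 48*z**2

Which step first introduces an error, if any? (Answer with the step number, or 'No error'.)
Step 2

Step 2 is incorrect due to a wrong exponent.
The step shows: 4*z**4
The correct value should be: 4*z**3

Explanation: The exponent 3 on z was incorrectly written as 4: the term 4*z**3 was incorrectly written as 4*z**4
The later steps are derived from this incorrect expression, so the error originates in Step 2.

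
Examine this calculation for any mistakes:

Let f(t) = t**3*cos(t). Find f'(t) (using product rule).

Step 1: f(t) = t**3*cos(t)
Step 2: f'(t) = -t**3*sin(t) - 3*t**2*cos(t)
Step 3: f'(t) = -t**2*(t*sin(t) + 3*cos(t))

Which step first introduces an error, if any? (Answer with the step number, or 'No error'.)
Step 2

Step 2 is incorrect due to a sign flip.
The step shows: -t**3*sin(t) - 3*t**2*cos(t)
The correct value should be: -t**3*sin(t) + 3*t**2*cos(t)

Explanation: The sign of one term was flipped: the term 3*t**2*cos(t) was incorrectly written as -3*t**2*cos(t)
The later steps are derived from this incorrect expression, so the error originates in Step 2.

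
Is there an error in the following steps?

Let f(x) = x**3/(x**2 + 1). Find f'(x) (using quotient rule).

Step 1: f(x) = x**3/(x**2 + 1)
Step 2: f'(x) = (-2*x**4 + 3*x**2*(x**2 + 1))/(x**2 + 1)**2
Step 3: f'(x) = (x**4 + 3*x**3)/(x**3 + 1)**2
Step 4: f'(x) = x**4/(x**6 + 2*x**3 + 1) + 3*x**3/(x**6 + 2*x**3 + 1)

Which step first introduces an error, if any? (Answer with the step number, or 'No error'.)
Step 3

Step 3 is incorrect due to a wrong exponent.
The step shows: (x**4 + 3*x**3)/(x**3 + 1)**2
The correct value should be: (x**4 + 3*x**2)/(x**2 + 1)**2

Explanation: The exponent 2 on x was incorrectly written as 3: the term (x**4 + 3*x**2)/(x**2 + 1)**2 was incorrectly written as (x**4 + 3*x**3)/(x**3 + 1)**2
The later steps are derived from this incorrect expression, so the error originates in Step 3.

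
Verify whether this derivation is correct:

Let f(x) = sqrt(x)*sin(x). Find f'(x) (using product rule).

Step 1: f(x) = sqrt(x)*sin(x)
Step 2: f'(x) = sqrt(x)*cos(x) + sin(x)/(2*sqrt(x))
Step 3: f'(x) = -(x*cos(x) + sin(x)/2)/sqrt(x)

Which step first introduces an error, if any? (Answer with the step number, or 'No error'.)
Step 3

Step 3 is incorrect due to a sign flip.
The step shows: -(x*cos(x) + sin(x)/2)/sqrt(x)
The correct value should be: (x*cos(x) + sin(x)/2)/sqrt(x)

Explanation: The sign of the whole expression was flipped: the term (x*cos(x) + sin(x)/2)/sqrt(x) was incorrectly written as -(x*cos(x) + sin(x)/2)/sqrt(x)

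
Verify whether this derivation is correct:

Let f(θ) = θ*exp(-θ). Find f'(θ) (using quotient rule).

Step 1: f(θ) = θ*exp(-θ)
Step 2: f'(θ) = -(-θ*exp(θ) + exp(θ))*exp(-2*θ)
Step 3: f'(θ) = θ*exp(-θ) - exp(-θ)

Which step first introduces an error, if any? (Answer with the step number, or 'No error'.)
Step 2

Step 2 is incorrect due to a sign flip.
The step shows: -(-θ*exp(θ) + exp(θ))*exp(-2*θ)
The correct value should be: (-θ*exp(θ) + exp(θ))*exp(-2*θ)

Explanation: The sign of the whole expression was flipped: the term (-θ*exp(θ) + exp(θ))*exp(-2*θ) was incorrectly written as -(-θ*exp(θ) + exp(θ))*exp(-2*θ)
The later steps are derived from this incorrect expression, so the error originates in Step 2.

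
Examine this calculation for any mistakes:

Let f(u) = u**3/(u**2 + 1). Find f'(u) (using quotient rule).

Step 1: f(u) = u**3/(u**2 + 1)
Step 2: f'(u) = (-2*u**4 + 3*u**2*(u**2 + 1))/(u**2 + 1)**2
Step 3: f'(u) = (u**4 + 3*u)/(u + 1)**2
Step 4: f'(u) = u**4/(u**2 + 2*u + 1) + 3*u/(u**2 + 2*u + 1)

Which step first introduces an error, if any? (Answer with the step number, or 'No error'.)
Step 3

Step 3 is incorrect due to a wrong exponent.
The step shows: (u**4 + 3*u)/(u + 1)**2
The correct value should be: (u**4 + 3*u**2)/(u**2 + 1)**2

Explanation: The exponent 2 on u was incorrectly written as 1: the term (u**4 + 3*u**2)/(u**2 + 1)**2 was incorrectly written as (u**4 + 3*u)/(u + 1)**2
The later steps are derived from this incorrect expression, so the error originates in Step 3.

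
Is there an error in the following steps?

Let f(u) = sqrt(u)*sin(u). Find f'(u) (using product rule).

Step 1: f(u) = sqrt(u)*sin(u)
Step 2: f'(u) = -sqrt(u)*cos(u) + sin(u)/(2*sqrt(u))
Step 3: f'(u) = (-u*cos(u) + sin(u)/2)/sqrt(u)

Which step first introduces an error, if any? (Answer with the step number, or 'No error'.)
Step 2

Step 2 is incorrect due to a sign flip.
The step shows: -sqrt(u)*cos(u) + sin(u)/(2*sqrt(u))
The correct value should be: sqrt(u)*cos(u) + sin(u)/(2*sqrt(u))

Explanation: The sign of one term was flipped: the term sqrt(u)*cos(u) was incorrectly written as -sqrt(u)*cos(u)
The later steps are derived from this incorrect expression, so the error originates in Step 2.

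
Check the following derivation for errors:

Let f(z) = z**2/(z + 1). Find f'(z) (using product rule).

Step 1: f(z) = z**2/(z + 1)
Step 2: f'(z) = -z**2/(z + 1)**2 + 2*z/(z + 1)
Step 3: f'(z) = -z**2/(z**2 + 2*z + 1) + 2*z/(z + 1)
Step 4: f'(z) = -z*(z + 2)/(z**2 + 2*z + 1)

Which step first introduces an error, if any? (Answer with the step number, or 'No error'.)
Step 4

Step 4 is incorrect due to a sign flip.
The step shows: -z*(z + 2)/(z**2 + 2*z + 1)
The correct value should be: z*(z + 2)/(z**2 + 2*z + 1)

Explanation: The sign of the whole expression was flipped: the term z*(z + 2)/(z**2 + 2*z + 1) was incorrectly written as -z*(z + 2)/(z**2 + 2*z + 1)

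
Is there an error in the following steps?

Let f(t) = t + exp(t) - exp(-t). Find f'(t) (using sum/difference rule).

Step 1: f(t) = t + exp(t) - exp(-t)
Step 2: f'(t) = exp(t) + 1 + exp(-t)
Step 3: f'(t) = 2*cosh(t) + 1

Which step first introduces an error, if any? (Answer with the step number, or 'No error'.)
No error

All steps in this derivation are correct.
The final answer f'(t) = 2*cosh(t) + 1 is valid.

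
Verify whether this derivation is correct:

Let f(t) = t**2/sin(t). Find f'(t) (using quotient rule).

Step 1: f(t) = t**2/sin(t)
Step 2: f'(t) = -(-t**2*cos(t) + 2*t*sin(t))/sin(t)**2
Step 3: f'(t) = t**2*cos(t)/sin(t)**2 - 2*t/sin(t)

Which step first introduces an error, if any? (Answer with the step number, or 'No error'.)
Step 2

Step 2 is incorrect due to a sign flip.
The step shows: -(-t**2*cos(t) + 2*t*sin(t))/sin(t)**2
The correct value should be: (-t**2*cos(t) + 2*t*sin(t))/sin(t)**2

Explanation: The sign of the whole expression was flipped: the term (-t**2*cos(t) + 2*t*sin(t))/sin(t)**2 was incorrectly written as -(-t**2*cos(t) + 2*t*sin(t))/sin(t)**2
The later steps are derived from this incorrect expression, so the error originates in Step 2.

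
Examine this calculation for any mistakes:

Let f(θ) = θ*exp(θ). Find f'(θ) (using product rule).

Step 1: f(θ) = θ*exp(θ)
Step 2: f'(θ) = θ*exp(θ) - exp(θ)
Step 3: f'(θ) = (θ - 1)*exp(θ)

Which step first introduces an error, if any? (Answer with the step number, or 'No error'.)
Step 2

Step 2 is incorrect due to a sign flip.
The step shows: θ*exp(θ) - exp(θ)
The correct value should be: θ*exp(θ) + exp(θ)

Explanation: The sign of one term was flipped: the term exp(θ) was incorrectly written as -exp(θ)
The later steps are derived from this incorrect expression, so the error originates in Step 2.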